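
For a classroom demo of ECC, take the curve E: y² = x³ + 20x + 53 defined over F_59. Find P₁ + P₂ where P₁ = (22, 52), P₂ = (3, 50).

(22, 52) + (3, 50). λ = (50 - 52)/(3 - 22) ≡ 57/40 mod 59. 40⁻¹ ≡ 31 (mod 59) since 40·31 = 1240 ≡ 1, so λ ≡ 56.
  x = λ² - 22 - 3 = 3136 - 25 ≡ 43; y = λ·(22 - 43) - 52 ≡ 11. → (43, 11)

(43, 11)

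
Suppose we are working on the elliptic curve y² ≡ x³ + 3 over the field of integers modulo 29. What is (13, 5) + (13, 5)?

(27, 16)

tangent at (13, 5): λ = (3·13² + 0)/(2·5) ≡ 14/10. 10⁻¹ ≡ 3 (mod 29) since 10·3 = 30 ≡ 1, so λ ≡ 14·3 ≡ 13.
  x = λ² - 13 - 13 = 169 - 26 ≡ 27; y = λ·(13 - 27) - 5 ≡ 16. → (27, 16)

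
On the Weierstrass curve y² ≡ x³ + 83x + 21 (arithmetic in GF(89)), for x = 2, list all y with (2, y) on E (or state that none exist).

27, 62

x³ + 83x + 21 = 195 ≡ 17 (mod 89).
Square roots of 17 mod 89: 27 and 62 (since 27² = 729 ≡ 17).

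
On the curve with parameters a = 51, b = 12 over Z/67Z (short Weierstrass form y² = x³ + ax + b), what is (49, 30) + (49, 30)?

tangent at (49, 30): λ = (3·49² + 51)/(2·30) ≡ 18/60. 60⁻¹ ≡ 19 (mod 67), so λ ≡ 18·19 ≡ 7.
  x = λ² - 49 - 49 = 49 - 98 ≡ 18; y = λ·(49 - 18) - 30 ≡ 53. → (18, 53)

(18, 53)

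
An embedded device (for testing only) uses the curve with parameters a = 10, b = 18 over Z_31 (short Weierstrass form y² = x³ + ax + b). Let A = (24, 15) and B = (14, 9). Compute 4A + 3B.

(11, 8)

First 4A:
Repeated addition: build up to 4A.
2A: tangent at (24, 15): λ = (3·24² + 10)/(2·15) ≡ 2/30. 30⁻¹ ≡ 30 (mod 31), so λ ≡ 2·30 ≡ 29.
  x = λ² - 24 - 24 = 841 - 48 ≡ 18; y = λ·(24 - 18) - 15 ≡ 4. → (18, 4)
3A: (18, 4) + (24, 15). λ = (15 - 4)/(24 - 18) ≡ 11/6 mod 31. 6⁻¹ ≡ 26 (mod 31), so λ ≡ 7.
  x = λ² - 18 - 24 = 49 - 42 ≡ 7; y = λ·(18 - 7) - 4 ≡ 11. → (7, 11)
4A: (7, 11) + (24, 15). λ = (15 - 11)/(24 - 7) ≡ 4/17 mod 31. 17⁻¹ ≡ 11 (mod 31), so λ ≡ 13.
  x = λ² - 7 - 24 = 169 - 31 ≡ 14; y = λ·(7 - 14) - 11 ≡ 22. → (14, 22)
4A = (14, 22).
Next 3B:
Repeated addition: build up to 3B.
2B: tangent at (14, 9): λ = (3·14² + 10)/(2·9) ≡ 9/18. 18⁻¹ ≡ 19 (mod 31) since 18·19 = 342 ≡ 1, so λ ≡ 9·19 ≡ 16.
  x = λ² - 14 - 14 = 256 - 28 ≡ 11; y = λ·(14 - 11) - 9 ≡ 8. → (11, 8)
3B: (11, 8) + (14, 9). λ = (9 - 8)/(14 - 11) ≡ 1/3 mod 31. 3⁻¹ ≡ 21 (mod 31), so λ ≡ 21.
  x = λ² - 11 - 14 = 441 - 25 ≡ 13; y = λ·(11 - 13) - 8 ≡ 12. → (13, 12)
3B = (13, 12).
Finally 4A + 3B:
(14, 22) + (13, 12). λ = (12 - 22)/(13 - 14) ≡ 21/30 mod 31. 30⁻¹ ≡ 30 (mod 31), so λ ≡ 10.
  x = λ² - 14 - 13 = 100 - 27 ≡ 11; y = λ·(14 - 11) - 22 ≡ 8. → (11, 8)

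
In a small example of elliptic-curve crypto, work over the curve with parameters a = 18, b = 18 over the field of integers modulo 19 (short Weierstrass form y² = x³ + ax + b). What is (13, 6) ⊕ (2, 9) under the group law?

(13, 6) + (2, 9). λ = (9 - 6)/(2 - 13) ≡ 3/8 mod 19. 8⁻¹ ≡ 12 (mod 19), so λ ≡ 17.
  x = λ² - 13 - 2 = 289 - 15 ≡ 8; y = λ·(13 - 8) - 6 ≡ 3. → (8, 3)

(8, 3)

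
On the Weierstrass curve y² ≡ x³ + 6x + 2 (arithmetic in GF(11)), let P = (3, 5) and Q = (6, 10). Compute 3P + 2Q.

(5, 6)

First 3P:
Repeated addition: build up to 3P.
2P: tangent at (3, 5): λ = (3·3² + 6)/(2·5) ≡ 0/10. 10⁻¹ ≡ 10 (mod 11), so λ ≡ 0·10 ≡ 0.
  x = λ² - 3 - 3 = 0 - 6 ≡ 5; y = λ·(3 - 5) - 5 ≡ 6. → (5, 6)
3P: (5, 6) + (3, 5). λ = (5 - 6)/(3 - 5) ≡ 10/9 mod 11. 9⁻¹ ≡ 5 (mod 11), so λ ≡ 6.
  x = λ² - 5 - 3 = 36 - 8 ≡ 6; y = λ·(5 - 6) - 6 ≡ 10. → (6, 10)
3P = (6, 10).
Next 2Q:
Repeated addition: build up to 2Q.
2Q: tangent at (6, 10): λ = (3·6² + 6)/(2·10) ≡ 4/9. 9⁻¹ ≡ 5 (mod 11), so λ ≡ 4·5 ≡ 9.
  x = λ² - 6 - 6 = 81 - 12 ≡ 3; y = λ·(6 - 3) - 10 ≡ 6. → (3, 6)
2Q = (3, 6).
Finally 3P + 2Q:
(6, 10) + (3, 6). λ = (6 - 10)/(3 - 6) ≡ 7/8 mod 11. 8⁻¹ ≡ 7 (mod 11), so λ ≡ 5.
  x = λ² - 6 - 3 = 25 - 9 ≡ 5; y = λ·(6 - 5) - 10 ≡ 6. → (5, 6)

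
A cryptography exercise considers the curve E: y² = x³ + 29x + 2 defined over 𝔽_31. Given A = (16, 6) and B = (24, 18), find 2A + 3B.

First 2A:
Repeated addition: build up to 2A.
2A: tangent at (16, 6): λ = (3·16² + 29)/(2·6) ≡ 22/12. 12⁻¹ ≡ 13 (mod 31) since 12·13 = 156 ≡ 1, so λ ≡ 22·13 ≡ 7.
  x = λ² - 16 - 16 = 49 - 32 ≡ 17; y = λ·(16 - 17) - 6 ≡ 18. → (17, 18)
2A = (17, 18).
Next 3B:
Repeated addition: build up to 3B.
2B: tangent at (24, 18): λ = (3·24² + 29)/(2·18) ≡ 21/5. 5⁻¹ ≡ 25 (mod 31) since 5·25 = 125 ≡ 1, so λ ≡ 21·25 ≡ 29.
  x = λ² - 24 - 24 = 841 - 48 ≡ 18; y = λ·(24 - 18) - 18 ≡ 1. → (18, 1)
3B: (18, 1) + (24, 18). λ = (18 - 1)/(24 - 18) ≡ 17/6 mod 31. 6⁻¹ ≡ 26 (mod 31), so λ ≡ 8.
  x = λ² - 18 - 24 = 64 - 42 ≡ 22; y = λ·(18 - 22) - 1 ≡ 29. → (22, 29)
3B = (22, 29).
Finally 2A + 3B:
(17, 18) + (22, 29). λ = (29 - 18)/(22 - 17) ≡ 11/5 mod 31. 5⁻¹ ≡ 25 (mod 31), so λ ≡ 27.
  x = λ² - 17 - 22 = 729 - 39 ≡ 8; y = λ·(17 - 8) - 18 ≡ 8. → (8, 8)

(8, 8)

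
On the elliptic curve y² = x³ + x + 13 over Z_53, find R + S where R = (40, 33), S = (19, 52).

(9, 50)

(40, 33) + (19, 52). λ = (52 - 33)/(19 - 40) ≡ 19/32 mod 53. 32⁻¹ ≡ 5 (mod 53), so λ ≡ 42.
  x = λ² - 40 - 19 = 1764 - 59 ≡ 9; y = λ·(40 - 9) - 33 ≡ 50. → (9, 50)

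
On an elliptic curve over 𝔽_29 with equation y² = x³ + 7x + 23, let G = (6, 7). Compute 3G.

(3, 19)

Repeated addition: build up to 3G.
2G: tangent at (6, 7): λ = (3·6² + 7)/(2·7) ≡ 28/14. 14⁻¹ ≡ 27 (mod 29), so λ ≡ 28·27 ≡ 2.
  x = λ² - 6 - 6 = 4 - 12 ≡ 21; y = λ·(6 - 21) - 7 ≡ 21. → (21, 21)
3G: (21, 21) + (6, 7). λ = (7 - 21)/(6 - 21) ≡ 15/14 mod 29. 14⁻¹ ≡ 27 (mod 29), so λ ≡ 28.
  x = λ² - 21 - 6 = 784 - 27 ≡ 3; y = λ·(21 - 3) - 21 ≡ 19. → (3, 19)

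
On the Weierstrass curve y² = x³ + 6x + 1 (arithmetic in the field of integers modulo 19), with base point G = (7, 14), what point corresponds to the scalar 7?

Double-and-add on 7 = (111)₂. Start with G = (7, 14) for the leading 1-bit.
double: tangent at (7, 14): λ = (3·7² + 6)/(2·14) ≡ 1/9. 9⁻¹ ≡ 17 (mod 19), so λ ≡ 1·17 ≡ 17.
  x = λ² - 7 - 7 = 289 - 14 ≡ 9; y = λ·(7 - 9) - 14 ≡ 9. → (9, 9)
add G: (9, 9) + (7, 14). λ = (14 - 9)/(7 - 9) ≡ 5/17 mod 19. 17⁻¹ ≡ 9 (mod 19), so λ ≡ 7.
  x = λ² - 9 - 7 = 49 - 16 ≡ 14; y = λ·(9 - 14) - 9 ≡ 13. → (14, 13)
double: tangent at (14, 13): λ = (3·14² + 6)/(2·13) ≡ 5/7. 7⁻¹ ≡ 11 (mod 19) since 7·11 = 77 ≡ 1, so λ ≡ 5·11 ≡ 17.
  x = λ² - 14 - 14 = 289 - 28 ≡ 14; y = λ·(14 - 14) - 13 ≡ 6. → (14, 6)
add G: (14, 6) + (7, 14). λ = (14 - 6)/(7 - 14) ≡ 8/12 mod 19. 12⁻¹ ≡ 8 (mod 19) since 12·8 = 96 ≡ 1, so λ ≡ 7.
  x = λ² - 14 - 7 = 49 - 21 ≡ 9; y = λ·(14 - 9) - 6 ≡ 10. → (9, 10)

(9, 10)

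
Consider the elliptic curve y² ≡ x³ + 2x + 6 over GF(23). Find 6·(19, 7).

Write P = (19, 7).
Double-and-add on 6 = (110)₂. Start with P = (19, 7) for the leading 1-bit.
double: tangent at (19, 7): λ = (3·19² + 2)/(2·7) ≡ 4/14. 14⁻¹ ≡ 5 (mod 23) since 14·5 = 70 ≡ 1, so λ ≡ 4·5 ≡ 20.
  x = λ² - 19 - 19 = 400 - 38 ≡ 17; y = λ·(19 - 17) - 7 ≡ 10. → (17, 10)
add P: (17, 10) + (19, 7). λ = (7 - 10)/(19 - 17) ≡ 20/2 mod 23. 2⁻¹ ≡ 12 (mod 23), so λ ≡ 10.
  x = λ² - 17 - 19 = 100 - 36 ≡ 18; y = λ·(17 - 18) - 10 ≡ 3. → (18, 3)
double: tangent at (18, 3): λ = (3·18² + 2)/(2·3) ≡ 8/6. 6⁻¹ ≡ 4 (mod 23) since 6·4 = 24 ≡ 1, so λ ≡ 8·4 ≡ 9.
  x = λ² - 18 - 18 = 81 - 36 ≡ 22; y = λ·(18 - 22) - 3 ≡ 7. → (22, 7)

(22, 7)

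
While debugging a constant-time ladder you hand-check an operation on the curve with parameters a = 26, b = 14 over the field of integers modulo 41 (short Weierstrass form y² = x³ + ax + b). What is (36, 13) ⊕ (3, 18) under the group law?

(12, 2)

(36, 13) + (3, 18). λ = (18 - 13)/(3 - 36) ≡ 5/8 mod 41. 8⁻¹ ≡ 36 (mod 41), so λ ≡ 16.
  x = λ² - 36 - 3 = 256 - 39 ≡ 12; y = λ·(36 - 12) - 13 ≡ 2. → (12, 2)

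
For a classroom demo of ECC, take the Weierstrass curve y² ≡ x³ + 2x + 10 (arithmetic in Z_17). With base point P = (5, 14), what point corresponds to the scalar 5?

(5, 3)

Repeated addition: build up to 5P.
2P: tangent at (5, 14): λ = (3·5² + 2)/(2·14) ≡ 9/11. 11⁻¹ ≡ 14 (mod 17), so λ ≡ 9·14 ≡ 7.
  x = λ² - 5 - 5 = 49 - 10 ≡ 5; y = λ·(5 - 5) - 14 ≡ 3. → (5, 3)
3P: (5, 3) + (5, 14): same x and y₁ ≡ -y₂, so the sum is O.
4P: O + (5, 14) = (5, 14) (identity).
5P: tangent at (5, 14): λ = (3·5² + 2)/(2·14) ≡ 9/11. 11⁻¹ ≡ 14 (mod 17), so λ ≡ 9·14 ≡ 7.
  x = λ² - 5 - 5 = 49 - 10 ≡ 5; y = λ·(5 - 5) - 14 ≡ 3. → (5, 3)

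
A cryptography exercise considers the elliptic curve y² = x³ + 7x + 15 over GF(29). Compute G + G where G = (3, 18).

tangent at (3, 18): λ = (3·3² + 7)/(2·18) ≡ 5/7. 7⁻¹ ≡ 25 (mod 29), so λ ≡ 5·25 ≡ 9.
  x = λ² - 3 - 3 = 81 - 6 ≡ 17; y = λ·(3 - 17) - 18 ≡ 1. → (17, 1)

(17, 1)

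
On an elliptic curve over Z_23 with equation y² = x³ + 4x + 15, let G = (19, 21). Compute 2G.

tangent at (19, 21): λ = (3·19² + 4)/(2·21) ≡ 6/19. 19⁻¹ ≡ 17 (mod 23) since 19·17 = 323 ≡ 1, so λ ≡ 6·17 ≡ 10.
  x = λ² - 19 - 19 = 100 - 38 ≡ 16; y = λ·(19 - 16) - 21 ≡ 9. → (16, 9)

(16, 9)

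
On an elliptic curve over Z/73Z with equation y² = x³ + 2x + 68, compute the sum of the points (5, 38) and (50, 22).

(5, 38) + (50, 22). λ = (22 - 38)/(50 - 5) ≡ 57/45 mod 73. 45⁻¹ ≡ 13 (mod 73), so λ ≡ 11.
  x = λ² - 5 - 50 = 121 - 55 ≡ 66; y = λ·(5 - 66) - 38 ≡ 21. → (66, 21)

(66, 21)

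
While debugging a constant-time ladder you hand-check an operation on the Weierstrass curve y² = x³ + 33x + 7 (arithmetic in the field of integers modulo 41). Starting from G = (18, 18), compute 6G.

(9, 7)

Repeated addition: build up to 6G.
2G: tangent at (18, 18): λ = (3·18² + 33)/(2·18) ≡ 21/36. 36⁻¹ ≡ 8 (mod 41), so λ ≡ 21·8 ≡ 4.
  x = λ² - 18 - 18 = 16 - 36 ≡ 21; y = λ·(18 - 21) - 18 ≡ 11. → (21, 11)
3G: (21, 11) + (18, 18). λ = (18 - 11)/(18 - 21) ≡ 7/38 mod 41. 38⁻¹ ≡ 27 (mod 41), so λ ≡ 25.
  x = λ² - 21 - 18 = 625 - 39 ≡ 12; y = λ·(21 - 12) - 11 ≡ 9. → (12, 9)
4G: (12, 9) + (18, 18). λ = (18 - 9)/(18 - 12) ≡ 9/6 mod 41. 6⁻¹ ≡ 7 (mod 41), so λ ≡ 22.
  x = λ² - 12 - 18 = 484 - 30 ≡ 3; y = λ·(12 - 3) - 9 ≡ 25. → (3, 25)
5G: (3, 25) + (18, 18). λ = (18 - 25)/(18 - 3) ≡ 34/15 mod 41. 15⁻¹ ≡ 11 (mod 41), so λ ≡ 5.
  x = λ² - 3 - 18 = 25 - 21 ≡ 4; y = λ·(3 - 4) - 25 ≡ 11. → (4, 11)
6G: (4, 11) + (18, 18). λ = (18 - 11)/(18 - 4) ≡ 7/14 mod 41. 14⁻¹ ≡ 3 (mod 41), so λ ≡ 21.
  x = λ² - 4 - 18 = 441 - 22 ≡ 9; y = λ·(4 - 9) - 11 ≡ 7. → (9, 7)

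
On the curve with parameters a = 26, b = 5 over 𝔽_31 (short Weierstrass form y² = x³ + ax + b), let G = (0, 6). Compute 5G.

Repeated addition: build up to 5G.
2G: tangent at (0, 6): λ = (3·0² + 26)/(2·6) ≡ 26/12. 12⁻¹ ≡ 13 (mod 31), so λ ≡ 26·13 ≡ 28.
  x = λ² - 0 - 0 = 784 - 0 ≡ 9; y = λ·(0 - 9) - 6 ≡ 21. → (9, 21)
3G: (9, 21) + (0, 6). λ = (6 - 21)/(0 - 9) ≡ 16/22 mod 31. 22⁻¹ ≡ 24 (mod 31) since 22·24 = 528 ≡ 1, so λ ≡ 12.
  x = λ² - 9 - 0 = 144 - 9 ≡ 11; y = λ·(9 - 11) - 21 ≡ 17. → (11, 17)
4G: (11, 17) + (0, 6). λ = (6 - 17)/(0 - 11) ≡ 20/20 mod 31. 20⁻¹ ≡ 14 (mod 31), so λ ≡ 1.
  x = λ² - 11 - 0 = 1 - 11 ≡ 21; y = λ·(11 - 21) - 17 ≡ 4. → (21, 4)
5G: (21, 4) + (0, 6). λ = (6 - 4)/(0 - 21) ≡ 2/10 mod 31. 10⁻¹ ≡ 28 (mod 31) since 10·28 = 280 ≡ 1, so λ ≡ 25.
  x = λ² - 21 - 0 = 625 - 21 ≡ 15; y = λ·(21 - 15) - 4 ≡ 22. → (15, 22)

(15, 22)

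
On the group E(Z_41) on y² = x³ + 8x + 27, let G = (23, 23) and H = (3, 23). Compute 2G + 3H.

First 2G:
Repeated addition: build up to 2G.
2G: tangent at (23, 23): λ = (3·23² + 8)/(2·23) ≡ 37/5. 5⁻¹ ≡ 33 (mod 41) since 5·33 = 165 ≡ 1, so λ ≡ 37·33 ≡ 32.
  x = λ² - 23 - 23 = 1024 - 46 ≡ 35; y = λ·(23 - 35) - 23 ≡ 3. → (35, 3)
2G = (35, 3).
Next 3H:
Repeated addition: build up to 3H.
2H: tangent at (3, 23): λ = (3·3² + 8)/(2·23) ≡ 35/5. 5⁻¹ ≡ 33 (mod 41), so λ ≡ 35·33 ≡ 7.
  x = λ² - 3 - 3 = 49 - 6 ≡ 2; y = λ·(3 - 2) - 23 ≡ 25. → (2, 25)
3H: (2, 25) + (3, 23). λ = (23 - 25)/(3 - 2) ≡ 39/1 mod 41. 1⁻¹ ≡ 1 (mod 41), so λ ≡ 39.
  x = λ² - 2 - 3 = 1521 - 5 ≡ 40; y = λ·(2 - 40) - 25 ≡ 10. → (40, 10)
3H = (40, 10).
Finally 2G + 3H:
(35, 3) + (40, 10). λ = (10 - 3)/(40 - 35) ≡ 7/5 mod 41. 5⁻¹ ≡ 33 (mod 41) since 5·33 = 165 ≡ 1, so λ ≡ 26.
  x = λ² - 35 - 40 = 676 - 75 ≡ 27; y = λ·(35 - 27) - 3 ≡ 0. → (27, 0)

(27, 0)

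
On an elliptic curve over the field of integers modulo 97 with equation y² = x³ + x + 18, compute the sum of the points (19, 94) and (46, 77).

(19, 94) + (46, 77). λ = (77 - 94)/(46 - 19) ≡ 80/27 mod 97. 27⁻¹ ≡ 18 (mod 97), so λ ≡ 82.
  x = λ² - 19 - 46 = 6724 - 65 ≡ 63; y = λ·(19 - 63) - 94 ≡ 81. → (63, 81)

(63, 81)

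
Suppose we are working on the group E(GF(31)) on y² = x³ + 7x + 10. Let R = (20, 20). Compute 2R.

(1, 24)

tangent at (20, 20): λ = (3·20² + 7)/(2·20) ≡ 29/9. 9⁻¹ ≡ 7 (mod 31), so λ ≡ 29·7 ≡ 17.
  x = λ² - 20 - 20 = 289 - 40 ≡ 1; y = λ·(20 - 1) - 20 ≡ 24. → (1, 24)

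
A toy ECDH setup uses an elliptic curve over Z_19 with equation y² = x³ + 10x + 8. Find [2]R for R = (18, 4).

tangent at (18, 4): λ = (3·18² + 10)/(2·4) ≡ 13/8. 8⁻¹ ≡ 12 (mod 19), so λ ≡ 13·12 ≡ 4.
  x = λ² - 18 - 18 = 16 - 36 ≡ 18; y = λ·(18 - 18) - 4 ≡ 15. → (18, 15)

(18, 15)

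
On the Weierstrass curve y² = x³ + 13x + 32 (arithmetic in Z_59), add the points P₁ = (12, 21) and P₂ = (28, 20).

(12, 21) + (28, 20). λ = (20 - 21)/(28 - 12) ≡ 58/16 mod 59. 16⁻¹ ≡ 48 (mod 59), so λ ≡ 11.
  x = λ² - 12 - 28 = 121 - 40 ≡ 22; y = λ·(12 - 22) - 21 ≡ 46. → (22, 46)

(22, 46)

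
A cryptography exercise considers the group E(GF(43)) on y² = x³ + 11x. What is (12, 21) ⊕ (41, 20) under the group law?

(12, 21) + (41, 20). λ = (20 - 21)/(41 - 12) ≡ 42/29 mod 43. 29⁻¹ ≡ 3 (mod 43), so λ ≡ 40.
  x = λ² - 12 - 41 = 1600 - 53 ≡ 42; y = λ·(12 - 42) - 21 ≡ 26. → (42, 26)

(42, 26)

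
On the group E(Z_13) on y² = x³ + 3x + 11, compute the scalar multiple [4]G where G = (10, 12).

Double-and-add on 4 = (100)₂. Start with G = (10, 12) for the leading 1-bit.
double: tangent at (10, 12): λ = (3·10² + 3)/(2·12) ≡ 4/11. 11⁻¹ ≡ 6 (mod 13) since 11·6 = 66 ≡ 1, so λ ≡ 4·6 ≡ 11.
  x = λ² - 10 - 10 = 121 - 20 ≡ 10; y = λ·(10 - 10) - 12 ≡ 1. → (10, 1)
double: tangent at (10, 1): λ = (3·10² + 3)/(2·1) ≡ 4/2. 2⁻¹ ≡ 7 (mod 13) since 2·7 = 14 ≡ 1, so λ ≡ 4·7 ≡ 2.
  x = λ² - 10 - 10 = 4 - 20 ≡ 10; y = λ·(10 - 10) - 1 ≡ 12. → (10, 12)

(10, 12)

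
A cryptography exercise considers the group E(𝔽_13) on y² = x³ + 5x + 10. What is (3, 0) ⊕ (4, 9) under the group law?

(9, 11)

(3, 0) + (4, 9). λ = (9 - 0)/(4 - 3) ≡ 9/1 mod 13. 1⁻¹ ≡ 1 (mod 13), so λ ≡ 9.
  x = λ² - 3 - 4 = 81 - 7 ≡ 9; y = λ·(3 - 9) - 0 ≡ 11. → (9, 11)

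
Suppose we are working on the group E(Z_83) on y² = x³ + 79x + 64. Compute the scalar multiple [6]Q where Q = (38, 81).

(0, 8)

Double-and-add on 6 = (110)₂. Start with Q = (38, 81) for the leading 1-bit.
double: tangent at (38, 81): λ = (3·38² + 79)/(2·81) ≡ 12/79. 79⁻¹ ≡ 62 (mod 83) since 79·62 = 4898 ≡ 1, so λ ≡ 12·62 ≡ 80.
  x = λ² - 38 - 38 = 6400 - 76 ≡ 16; y = λ·(38 - 16) - 81 ≡ 19. → (16, 19)
add Q: (16, 19) + (38, 81). λ = (81 - 19)/(38 - 16) ≡ 62/22 mod 83. 22⁻¹ ≡ 34 (mod 83) since 22·34 = 748 ≡ 1, so λ ≡ 33.
  x = λ² - 16 - 38 = 1089 - 54 ≡ 39; y = λ·(16 - 39) - 19 ≡ 52. → (39, 52)
double: tangent at (39, 52): λ = (3·39² + 79)/(2·52) ≡ 77/21. 21⁻¹ ≡ 4 (mod 83) since 21·4 = 84 ≡ 1, so λ ≡ 77·4 ≡ 59.
  x = λ² - 39 - 39 = 3481 - 78 ≡ 0; y = λ·(39 - 0) - 52 ≡ 8. → (0, 8)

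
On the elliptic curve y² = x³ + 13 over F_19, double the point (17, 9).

tangent at (17, 9): λ = (3·17² + 0)/(2·9) ≡ 12/18. 18⁻¹ ≡ 18 (mod 19), so λ ≡ 12·18 ≡ 7.
  x = λ² - 17 - 17 = 49 - 34 ≡ 15; y = λ·(17 - 15) - 9 ≡ 5. → (15, 5)

(15, 5)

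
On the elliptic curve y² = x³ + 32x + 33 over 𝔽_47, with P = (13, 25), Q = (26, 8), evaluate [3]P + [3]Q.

(36, 18)

First 3P:
Repeated addition: build up to 3P.
2P: tangent at (13, 25): λ = (3·13² + 32)/(2·25) ≡ 22/3. 3⁻¹ ≡ 16 (mod 47), so λ ≡ 22·16 ≡ 23.
  x = λ² - 13 - 13 = 529 - 26 ≡ 33; y = λ·(13 - 33) - 25 ≡ 32. → (33, 32)
3P: (33, 32) + (13, 25). λ = (25 - 32)/(13 - 33) ≡ 40/27 mod 47. 27⁻¹ ≡ 7 (mod 47) since 27·7 = 189 ≡ 1, so λ ≡ 45.
  x = λ² - 33 - 13 = 2025 - 46 ≡ 5; y = λ·(33 - 5) - 32 ≡ 6. → (5, 6)
3P = (5, 6).
Next 3Q:
Repeated addition: build up to 3Q.
2Q: tangent at (26, 8): λ = (3·26² + 32)/(2·8) ≡ 39/16. 16⁻¹ ≡ 3 (mod 47), so λ ≡ 39·3 ≡ 23.
  x = λ² - 26 - 26 = 529 - 52 ≡ 7; y = λ·(26 - 7) - 8 ≡ 6. → (7, 6)
3Q: (7, 6) + (26, 8). λ = (8 - 6)/(26 - 7) ≡ 2/19 mod 47. 19⁻¹ ≡ 5 (mod 47) since 19·5 = 95 ≡ 1, so λ ≡ 10.
  x = λ² - 7 - 26 = 100 - 33 ≡ 20; y = λ·(7 - 20) - 6 ≡ 5. → (20, 5)
3Q = (20, 5).
Finally 3P + 3Q:
(5, 6) + (20, 5). λ = (5 - 6)/(20 - 5) ≡ 46/15 mod 47. 15⁻¹ ≡ 22 (mod 47) since 15·22 = 330 ≡ 1, so λ ≡ 25.
  x = λ² - 5 - 20 = 625 - 25 ≡ 36; y = λ·(5 - 36) - 6 ≡ 18. → (36, 18)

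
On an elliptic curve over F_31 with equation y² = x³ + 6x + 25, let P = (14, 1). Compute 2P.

tangent at (14, 1): λ = (3·14² + 6)/(2·1) ≡ 5/2. 2⁻¹ ≡ 16 (mod 31) since 2·16 = 32 ≡ 1, so λ ≡ 5·16 ≡ 18.
  x = λ² - 14 - 14 = 324 - 28 ≡ 17; y = λ·(14 - 17) - 1 ≡ 7. → (17, 7)

(17, 7)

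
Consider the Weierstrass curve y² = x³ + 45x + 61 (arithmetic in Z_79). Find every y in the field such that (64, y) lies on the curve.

35, 44

x³ + 45x + 61 = 265085 ≡ 40 (mod 79).
Square roots of 40 mod 79: 35 and 44 (since 35² = 1225 ≡ 40).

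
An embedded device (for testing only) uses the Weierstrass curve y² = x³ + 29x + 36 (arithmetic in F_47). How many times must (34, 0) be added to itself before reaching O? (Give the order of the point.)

2P: (34, 0) + (34, 0): same x and y₁ ≡ -y₂, so the sum is O.
2P = O, so the order is 2.

2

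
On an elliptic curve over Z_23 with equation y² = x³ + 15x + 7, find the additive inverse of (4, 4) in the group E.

-(4, 4) = (4, -4 mod 23) = (4, 19).

(4, 19)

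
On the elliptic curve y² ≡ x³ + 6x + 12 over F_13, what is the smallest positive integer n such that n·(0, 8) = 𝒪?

8

2P: tangent at (0, 8): λ = (3·0² + 6)/(2·8) ≡ 6/3. 3⁻¹ ≡ 9 (mod 13), so λ ≡ 6·9 ≡ 2.
  x = λ² - 0 - 0 = 4 - 0 ≡ 4; y = λ·(0 - 4) - 8 ≡ 10. → (4, 10)
3P: (4, 10) + (0, 8). λ = (8 - 10)/(0 - 4) ≡ 11/9 mod 13. 9⁻¹ ≡ 3 (mod 13), so λ ≡ 7.
  x = λ² - 4 - 0 = 49 - 4 ≡ 6; y = λ·(4 - 6) - 10 ≡ 2. → (6, 2)
4P: (6, 2) + (0, 8). λ = (8 - 2)/(0 - 6) ≡ 6/7 mod 13. 7⁻¹ ≡ 2 (mod 13), so λ ≡ 12.
  x = λ² - 6 - 0 = 144 - 6 ≡ 8; y = λ·(6 - 8) - 2 ≡ 0. → (8, 0)
5P: (8, 0) + (0, 8). λ = (8 - 0)/(0 - 8) ≡ 8/5 mod 13. 5⁻¹ ≡ 8 (mod 13), so λ ≡ 12.
  x = λ² - 8 - 0 = 144 - 8 ≡ 6; y = λ·(8 - 6) - 0 ≡ 11. → (6, 11)
6P: (6, 11) + (0, 8). λ = (8 - 11)/(0 - 6) ≡ 10/7 mod 13. 7⁻¹ ≡ 2 (mod 13) since 7·2 = 14 ≡ 1, so λ ≡ 7.
  x = λ² - 6 - 0 = 49 - 6 ≡ 4; y = λ·(6 - 4) - 11 ≡ 3. → (4, 3)
7P: (4, 3) + (0, 8). λ = (8 - 3)/(0 - 4) ≡ 5/9 mod 13. 9⁻¹ ≡ 3 (mod 13) since 9·3 = 27 ≡ 1, so λ ≡ 2.
  x = λ² - 4 - 0 = 4 - 4 ≡ 0; y = λ·(4 - 0) - 3 ≡ 5. → (0, 5)
8P: (0, 5) + (0, 8): same x and y₁ ≡ -y₂, so the sum is 𝒪.
8P = 𝒪, so the order is 8.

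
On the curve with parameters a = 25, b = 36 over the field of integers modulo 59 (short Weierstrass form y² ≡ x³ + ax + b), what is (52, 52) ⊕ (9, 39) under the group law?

(33, 10)

(52, 52) + (9, 39). λ = (39 - 52)/(9 - 52) ≡ 46/16 mod 59. 16⁻¹ ≡ 48 (mod 59), so λ ≡ 25.
  x = λ² - 52 - 9 = 625 - 61 ≡ 33; y = λ·(52 - 33) - 52 ≡ 10. → (33, 10)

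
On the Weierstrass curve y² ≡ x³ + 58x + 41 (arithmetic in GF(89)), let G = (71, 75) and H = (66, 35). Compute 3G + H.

First 3G:
Repeated addition: build up to 3G.
2G: tangent at (71, 75): λ = (3·71² + 58)/(2·75) ≡ 51/61. 61⁻¹ ≡ 54 (mod 89), so λ ≡ 51·54 ≡ 84.
  x = λ² - 71 - 71 = 7056 - 142 ≡ 61; y = λ·(71 - 61) - 75 ≡ 53. → (61, 53)
3G: (61, 53) + (71, 75). λ = (75 - 53)/(71 - 61) ≡ 22/10 mod 89. 10⁻¹ ≡ 9 (mod 89) since 10·9 = 90 ≡ 1, so λ ≡ 20.
  x = λ² - 61 - 71 = 400 - 132 ≡ 1; y = λ·(61 - 1) - 53 ≡ 79. → (1, 79)
3G = (1, 79).
Finally 3G + H:
(1, 79) + (66, 35). λ = (35 - 79)/(66 - 1) ≡ 45/65 mod 89. 65⁻¹ ≡ 63 (mod 89), so λ ≡ 76.
  x = λ² - 1 - 66 = 5776 - 67 ≡ 13; y = λ·(1 - 13) - 79 ≡ 77. → (13, 77)

(13, 77)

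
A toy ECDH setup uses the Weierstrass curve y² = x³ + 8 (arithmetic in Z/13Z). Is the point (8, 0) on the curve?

y² = 0² ≡ 0; x³ + 0x + 8 = 520 ≡ 0 (mod 13). 0 = 0.

yes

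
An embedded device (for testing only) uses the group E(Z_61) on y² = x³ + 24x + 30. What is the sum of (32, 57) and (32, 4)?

O

The two points share x = 32 and their y-coordinates satisfy 57 + 4 ≡ 0 (mod 61), so they are inverses. Their sum is O.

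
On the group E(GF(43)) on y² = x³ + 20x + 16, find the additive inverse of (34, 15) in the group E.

(34, 28)

-(34, 15) = (34, -15 mod 43) = (34, 28).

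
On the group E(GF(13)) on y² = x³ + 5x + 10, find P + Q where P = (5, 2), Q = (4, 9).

(1, 9)

(5, 2) + (4, 9). λ = (9 - 2)/(4 - 5) ≡ 7/12 mod 13. 12⁻¹ ≡ 12 (mod 13) since 12·12 = 144 ≡ 1, so λ ≡ 6.
  x = λ² - 5 - 4 = 36 - 9 ≡ 1; y = λ·(5 - 1) - 2 ≡ 9. → (1, 9)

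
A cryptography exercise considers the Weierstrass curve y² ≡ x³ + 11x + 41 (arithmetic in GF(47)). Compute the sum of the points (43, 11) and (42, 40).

(43, 11) + (42, 40). λ = (40 - 11)/(42 - 43) ≡ 29/46 mod 47. 46⁻¹ ≡ 46 (mod 47), so λ ≡ 18.
  x = λ² - 43 - 42 = 324 - 85 ≡ 4; y = λ·(43 - 4) - 11 ≡ 33. → (4, 33)

(4, 33)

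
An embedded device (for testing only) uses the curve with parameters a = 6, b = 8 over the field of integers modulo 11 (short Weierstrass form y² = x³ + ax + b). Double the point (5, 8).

(10, 10)

tangent at (5, 8): λ = (3·5² + 6)/(2·8) ≡ 4/5. 5⁻¹ ≡ 9 (mod 11), so λ ≡ 4·9 ≡ 3.
  x = λ² - 5 - 5 = 9 - 10 ≡ 10; y = λ·(5 - 10) - 8 ≡ 10. → (10, 10)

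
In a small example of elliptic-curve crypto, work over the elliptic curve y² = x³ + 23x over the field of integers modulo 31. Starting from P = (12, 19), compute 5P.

Double-and-add on 5 = (101)₂. Start with P = (12, 19) for the leading 1-bit.
double: tangent at (12, 19): λ = (3·12² + 23)/(2·19) ≡ 21/7. 7⁻¹ ≡ 9 (mod 31), so λ ≡ 21·9 ≡ 3.
  x = λ² - 12 - 12 = 9 - 24 ≡ 16; y = λ·(12 - 16) - 19 ≡ 0. → (16, 0)
double: (16, 0) + (16, 0): same x and y₁ ≡ -y₂, so the sum is ∞.
add P: ∞ + (12, 19) = (12, 19) (identity).

(12, 19)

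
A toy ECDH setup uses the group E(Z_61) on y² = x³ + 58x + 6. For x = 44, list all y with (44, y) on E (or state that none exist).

none

x³ + 58x + 6 = 87742 ≡ 24 (mod 61).
24 is a non-residue mod 61; no y exists.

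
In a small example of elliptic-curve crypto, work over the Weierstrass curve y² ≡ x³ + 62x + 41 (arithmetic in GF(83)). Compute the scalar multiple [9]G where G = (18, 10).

Repeated addition: build up to 9G.
2G: tangent at (18, 10): λ = (3·18² + 62)/(2·10) ≡ 38/20. 20⁻¹ ≡ 54 (mod 83), so λ ≡ 38·54 ≡ 60.
  x = λ² - 18 - 18 = 3600 - 36 ≡ 78; y = λ·(18 - 78) - 10 ≡ 42. → (78, 42)
3G: (78, 42) + (18, 10). λ = (10 - 42)/(18 - 78) ≡ 51/23 mod 83. 23⁻¹ ≡ 65 (mod 83) since 23·65 = 1495 ≡ 1, so λ ≡ 78.
  x = λ² - 78 - 18 = 6084 - 96 ≡ 12; y = λ·(78 - 12) - 42 ≡ 43. → (12, 43)
4G: (12, 43) + (18, 10). λ = (10 - 43)/(18 - 12) ≡ 50/6 mod 83. 6⁻¹ ≡ 14 (mod 83) since 6·14 = 84 ≡ 1, so λ ≡ 36.
  x = λ² - 12 - 18 = 1296 - 30 ≡ 21; y = λ·(12 - 21) - 43 ≡ 48. → (21, 48)
5G: (21, 48) + (18, 10). λ = (10 - 48)/(18 - 21) ≡ 45/80 mod 83. 80⁻¹ ≡ 55 (mod 83), so λ ≡ 68.
  x = λ² - 21 - 18 = 4624 - 39 ≡ 20; y = λ·(21 - 20) - 48 ≡ 20. → (20, 20)
6G: (20, 20) + (18, 10). λ = (10 - 20)/(18 - 20) ≡ 73/81 mod 83. 81⁻¹ ≡ 41 (mod 83), so λ ≡ 5.
  x = λ² - 20 - 18 = 25 - 38 ≡ 70; y = λ·(20 - 70) - 20 ≡ 62. → (70, 62)
7G: (70, 62) + (18, 10). λ = (10 - 62)/(18 - 70) ≡ 31/31 mod 83. 31⁻¹ ≡ 75 (mod 83) since 31·75 = 2325 ≡ 1, so λ ≡ 1.
  x = λ² - 70 - 18 = 1 - 88 ≡ 79; y = λ·(70 - 79) - 62 ≡ 12. → (79, 12)
8G: (79, 12) + (18, 10). λ = (10 - 12)/(18 - 79) ≡ 81/22 mod 83. 22⁻¹ ≡ 34 (mod 83) since 22·34 = 748 ≡ 1, so λ ≡ 15.
  x = λ² - 79 - 18 = 225 - 97 ≡ 45; y = λ·(79 - 45) - 12 ≡ 0. → (45, 0)
9G: (45, 0) + (18, 10). λ = (10 - 0)/(18 - 45) ≡ 10/56 mod 83. 56⁻¹ ≡ 43 (mod 83), so λ ≡ 15.
  x = λ² - 45 - 18 = 225 - 63 ≡ 79; y = λ·(45 - 79) - 0 ≡ 71. → (79, 71)

(79, 71)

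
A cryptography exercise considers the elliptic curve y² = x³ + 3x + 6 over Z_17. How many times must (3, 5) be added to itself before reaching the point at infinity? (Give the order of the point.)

2P: tangent at (3, 5): λ = (3·3² + 3)/(2·5) ≡ 13/10. 10⁻¹ ≡ 12 (mod 17), so λ ≡ 13·12 ≡ 3.
  x = λ² - 3 - 3 = 9 - 6 ≡ 3; y = λ·(3 - 3) - 5 ≡ 12. → (3, 12)
3P: (3, 12) + (3, 5): same x and y₁ ≡ -y₂, so the sum is the point at infinity.
3P = the point at infinity, so the order is 3.

3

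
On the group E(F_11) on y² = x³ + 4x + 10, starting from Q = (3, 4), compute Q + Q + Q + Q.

Repeated addition: build up to 4Q.
2Q: tangent at (3, 4): λ = (3·3² + 4)/(2·4) ≡ 9/8. 8⁻¹ ≡ 7 (mod 11), so λ ≡ 9·7 ≡ 8.
  x = λ² - 3 - 3 = 64 - 6 ≡ 3; y = λ·(3 - 3) - 4 ≡ 7. → (3, 7)
3Q: (3, 7) + (3, 4): same x and y₁ ≡ -y₂, so the sum is O.
4Q: O + (3, 4) = (3, 4) (identity).

(3, 4)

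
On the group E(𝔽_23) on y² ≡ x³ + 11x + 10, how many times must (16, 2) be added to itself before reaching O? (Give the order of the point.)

3

2P: tangent at (16, 2): λ = (3·16² + 11)/(2·2) ≡ 20/4. 4⁻¹ ≡ 6 (mod 23) since 4·6 = 24 ≡ 1, so λ ≡ 20·6 ≡ 5.
  x = λ² - 16 - 16 = 25 - 32 ≡ 16; y = λ·(16 - 16) - 2 ≡ 21. → (16, 21)
3P: (16, 21) + (16, 2): same x and y₁ ≡ -y₂, so the sum is O.
3P = O, so the order is 3.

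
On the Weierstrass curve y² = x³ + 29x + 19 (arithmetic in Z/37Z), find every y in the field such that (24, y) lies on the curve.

none

x³ + 29x + 19 = 14539 ≡ 35 (mod 37).
35 is a non-residue mod 37; no y exists.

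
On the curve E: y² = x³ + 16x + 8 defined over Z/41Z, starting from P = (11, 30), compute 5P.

Repeated addition: build up to 5P.
2P: tangent at (11, 30): λ = (3·11² + 16)/(2·30) ≡ 10/19. 19⁻¹ ≡ 13 (mod 41) since 19·13 = 247 ≡ 1, so λ ≡ 10·13 ≡ 7.
  x = λ² - 11 - 11 = 49 - 22 ≡ 27; y = λ·(11 - 27) - 30 ≡ 22. → (27, 22)
3P: (27, 22) + (11, 30). λ = (30 - 22)/(11 - 27) ≡ 8/25 mod 41. 25⁻¹ ≡ 23 (mod 41), so λ ≡ 20.
  x = λ² - 27 - 11 = 400 - 38 ≡ 34; y = λ·(27 - 34) - 22 ≡ 2. → (34, 2)
4P: (34, 2) + (11, 30). λ = (30 - 2)/(11 - 34) ≡ 28/18 mod 41. 18⁻¹ ≡ 16 (mod 41) since 18·16 = 288 ≡ 1, so λ ≡ 38.
  x = λ² - 34 - 11 = 1444 - 45 ≡ 5; y = λ·(34 - 5) - 2 ≡ 34. → (5, 34)
5P: (5, 34) + (11, 30). λ = (30 - 34)/(11 - 5) ≡ 37/6 mod 41. 6⁻¹ ≡ 7 (mod 41), so λ ≡ 13.
  x = λ² - 5 - 11 = 169 - 16 ≡ 30; y = λ·(5 - 30) - 34 ≡ 10. → (30, 10)

(30, 10)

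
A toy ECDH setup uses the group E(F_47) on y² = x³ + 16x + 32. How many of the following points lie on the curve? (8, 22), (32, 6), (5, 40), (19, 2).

4

(8, 22): 22² ≡ 14, rhs ≡ 14 → on.
(32, 6): 6² ≡ 36, rhs ≡ 36 → on.
(5, 40): 40² ≡ 2, rhs ≡ 2 → on.
(19, 2): 2² ≡ 4, rhs ≡ 4 → on.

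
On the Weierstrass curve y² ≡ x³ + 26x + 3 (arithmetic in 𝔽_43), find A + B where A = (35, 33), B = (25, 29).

(35, 33) + (25, 29). λ = (29 - 33)/(25 - 35) ≡ 39/33 mod 43. 33⁻¹ ≡ 30 (mod 43), so λ ≡ 9.
  x = λ² - 35 - 25 = 81 - 60 ≡ 21; y = λ·(35 - 21) - 33 ≡ 7. → (21, 7)

(21, 7)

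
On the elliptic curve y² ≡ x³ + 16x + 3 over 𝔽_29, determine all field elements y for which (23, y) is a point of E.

x³ + 16x + 3 = 12538 ≡ 10 (mod 29).
10 is a non-residue mod 29; no y exists.

none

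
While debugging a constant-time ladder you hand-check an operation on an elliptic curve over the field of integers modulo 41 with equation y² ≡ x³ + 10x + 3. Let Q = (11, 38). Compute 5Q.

(29, 0)

Double-and-add on 5 = (101)₂. Start with Q = (11, 38) for the leading 1-bit.
double: tangent at (11, 38): λ = (3·11² + 10)/(2·38) ≡ 4/35. 35⁻¹ ≡ 34 (mod 41) since 35·34 = 1190 ≡ 1, so λ ≡ 4·34 ≡ 13.
  x = λ² - 11 - 11 = 169 - 22 ≡ 24; y = λ·(11 - 24) - 38 ≡ 39. → (24, 39)
double: tangent at (24, 39): λ = (3·24² + 10)/(2·39) ≡ 16/37. 37⁻¹ ≡ 10 (mod 41) since 37·10 = 370 ≡ 1, so λ ≡ 16·10 ≡ 37.
  x = λ² - 24 - 24 = 1369 - 48 ≡ 9; y = λ·(24 - 9) - 39 ≡ 24. → (9, 24)
add Q: (9, 24) + (11, 38). λ = (38 - 24)/(11 - 9) ≡ 14/2 mod 41. 2⁻¹ ≡ 21 (mod 41) since 2·21 = 42 ≡ 1, so λ ≡ 7.
  x = λ² - 9 - 11 = 49 - 20 ≡ 29; y = λ·(9 - 29) - 24 ≡ 0. → (29, 0)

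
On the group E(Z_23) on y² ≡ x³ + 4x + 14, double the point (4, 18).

(8, 12)

tangent at (4, 18): λ = (3·4² + 4)/(2·18) ≡ 6/13. 13⁻¹ ≡ 16 (mod 23), so λ ≡ 6·16 ≡ 4.
  x = λ² - 4 - 4 = 16 - 8 ≡ 8; y = λ·(4 - 8) - 18 ≡ 12. → (8, 12)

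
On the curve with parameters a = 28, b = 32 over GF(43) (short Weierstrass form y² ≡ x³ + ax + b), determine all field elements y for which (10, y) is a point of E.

x³ + 28x + 32 = 1312 ≡ 22 (mod 43).
22 is a non-residue mod 43; no y exists.

none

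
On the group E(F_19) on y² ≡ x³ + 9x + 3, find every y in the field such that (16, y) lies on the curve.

5, 14

x³ + 9x + 3 = 4243 ≡ 6 (mod 19).
Square roots of 6 mod 19: 5 and 14 (since 5² = 25 ≡ 6).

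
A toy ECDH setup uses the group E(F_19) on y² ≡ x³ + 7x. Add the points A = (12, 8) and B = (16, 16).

(12, 8) + (16, 16). λ = (16 - 8)/(16 - 12) ≡ 8/4 mod 19. 4⁻¹ ≡ 5 (mod 19), so λ ≡ 2.
  x = λ² - 12 - 16 = 4 - 28 ≡ 14; y = λ·(12 - 14) - 8 ≡ 7. → (14, 7)

(14, 7)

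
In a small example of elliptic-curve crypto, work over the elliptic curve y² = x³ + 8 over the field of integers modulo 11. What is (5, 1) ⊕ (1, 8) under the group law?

(6, 9)

(5, 1) + (1, 8). λ = (8 - 1)/(1 - 5) ≡ 7/7 mod 11. 7⁻¹ ≡ 8 (mod 11), so λ ≡ 1.
  x = λ² - 5 - 1 = 1 - 6 ≡ 6; y = λ·(5 - 6) - 1 ≡ 9. → (6, 9)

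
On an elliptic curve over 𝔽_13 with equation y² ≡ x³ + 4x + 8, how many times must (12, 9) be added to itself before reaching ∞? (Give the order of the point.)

2P: tangent at (12, 9): λ = (3·12² + 4)/(2·9) ≡ 7/5. 5⁻¹ ≡ 8 (mod 13) since 5·8 = 40 ≡ 1, so λ ≡ 7·8 ≡ 4.
  x = λ² - 12 - 12 = 16 - 24 ≡ 5; y = λ·(12 - 5) - 9 ≡ 6. → (5, 6)
3P: (5, 6) + (12, 9). λ = (9 - 6)/(12 - 5) ≡ 3/7 mod 13. 7⁻¹ ≡ 2 (mod 13) since 7·2 = 14 ≡ 1, so λ ≡ 6.
  x = λ² - 5 - 12 = 36 - 17 ≡ 6; y = λ·(5 - 6) - 6 ≡ 1. → (6, 1)
4P: (6, 1) + (12, 9). λ = (9 - 1)/(12 - 6) ≡ 8/6 mod 13. 6⁻¹ ≡ 11 (mod 13), so λ ≡ 10.
  x = λ² - 6 - 12 = 100 - 18 ≡ 4; y = λ·(6 - 4) - 1 ≡ 6. → (4, 6)
5P: (4, 6) + (12, 9). λ = (9 - 6)/(12 - 4) ≡ 3/8 mod 13. 8⁻¹ ≡ 5 (mod 13) since 8·5 = 40 ≡ 1, so λ ≡ 2.
  x = λ² - 4 - 12 = 4 - 16 ≡ 1; y = λ·(4 - 1) - 6 ≡ 0. → (1, 0)
6P: (1, 0) + (12, 9). λ = (9 - 0)/(12 - 1) ≡ 9/11 mod 13. 11⁻¹ ≡ 6 (mod 13) since 11·6 = 66 ≡ 1, so λ ≡ 2.
  x = λ² - 1 - 12 = 4 - 13 ≡ 4; y = λ·(1 - 4) - 0 ≡ 7. → (4, 7)
7P: (4, 7) + (12, 9). λ = (9 - 7)/(12 - 4) ≡ 2/8 mod 13. 8⁻¹ ≡ 5 (mod 13) since 8·5 = 40 ≡ 1, so λ ≡ 10.
  x = λ² - 4 - 12 = 100 - 16 ≡ 6; y = λ·(4 - 6) - 7 ≡ 12. → (6, 12)
8P: (6, 12) + (12, 9). λ = (9 - 12)/(12 - 6) ≡ 10/6 mod 13. 6⁻¹ ≡ 11 (mod 13), so λ ≡ 6.
  x = λ² - 6 - 12 = 36 - 18 ≡ 5; y = λ·(6 - 5) - 12 ≡ 7. → (5, 7)
9P: (5, 7) + (12, 9). λ = (9 - 7)/(12 - 5) ≡ 2/7 mod 13. 7⁻¹ ≡ 2 (mod 13), so λ ≡ 4.
  x = λ² - 5 - 12 = 16 - 17 ≡ 12; y = λ·(5 - 12) - 7 ≡ 4. → (12, 4)
10P: (12, 4) + (12, 9): same x and y₁ ≡ -y₂, so the sum is ∞.
10P = ∞, so the order is 10.

10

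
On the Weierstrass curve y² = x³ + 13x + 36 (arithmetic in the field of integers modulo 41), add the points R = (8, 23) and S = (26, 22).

(8, 23) + (26, 22). λ = (22 - 23)/(26 - 8) ≡ 40/18 mod 41. 18⁻¹ ≡ 16 (mod 41), so λ ≡ 25.
  x = λ² - 8 - 26 = 625 - 34 ≡ 17; y = λ·(8 - 17) - 23 ≡ 39. → (17, 39)

(17, 39)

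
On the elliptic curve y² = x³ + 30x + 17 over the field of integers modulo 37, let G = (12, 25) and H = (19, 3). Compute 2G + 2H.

(5, 25)

First 2G:
Repeated addition: build up to 2G.
2G: tangent at (12, 25): λ = (3·12² + 30)/(2·25) ≡ 18/13. 13⁻¹ ≡ 20 (mod 37), so λ ≡ 18·20 ≡ 27.
  x = λ² - 12 - 12 = 729 - 24 ≡ 2; y = λ·(12 - 2) - 25 ≡ 23. → (2, 23)
2G = (2, 23).
Next 2H:
Repeated addition: build up to 2H.
2H: tangent at (19, 3): λ = (3·19² + 30)/(2·3) ≡ 3/6. 6⁻¹ ≡ 31 (mod 37) since 6·31 = 186 ≡ 1, so λ ≡ 3·31 ≡ 19.
  x = λ² - 19 - 19 = 361 - 38 ≡ 27; y = λ·(19 - 27) - 3 ≡ 30. → (27, 30)
2H = (27, 30).
Finally 2G + 2H:
(2, 23) + (27, 30). λ = (30 - 23)/(27 - 2) ≡ 7/25 mod 37. 25⁻¹ ≡ 3 (mod 37), so λ ≡ 21.
  x = λ² - 2 - 27 = 441 - 29 ≡ 5; y = λ·(2 - 5) - 23 ≡ 25. → (5, 25)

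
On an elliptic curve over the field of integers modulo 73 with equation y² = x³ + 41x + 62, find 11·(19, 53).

(2, 15)

Write P = (19, 53).
Repeated addition: build up to 11P.
2P: tangent at (19, 53): λ = (3·19² + 41)/(2·53) ≡ 29/33. 33⁻¹ ≡ 31 (mod 73) since 33·31 = 1023 ≡ 1, so λ ≡ 29·31 ≡ 23.
  x = λ² - 19 - 19 = 529 - 38 ≡ 53; y = λ·(19 - 53) - 53 ≡ 41. → (53, 41)
3P: (53, 41) + (19, 53). λ = (53 - 41)/(19 - 53) ≡ 12/39 mod 73. 39⁻¹ ≡ 15 (mod 73), so λ ≡ 34.
  x = λ² - 53 - 19 = 1156 - 72 ≡ 62; y = λ·(53 - 62) - 41 ≡ 18. → (62, 18)
4P: (62, 18) + (19, 53). λ = (53 - 18)/(19 - 62) ≡ 35/30 mod 73. 30⁻¹ ≡ 56 (mod 73) since 30·56 = 1680 ≡ 1, so λ ≡ 62.
  x = λ² - 62 - 19 = 3844 - 81 ≡ 40; y = λ·(62 - 40) - 18 ≡ 32. → (40, 32)
5P: (40, 32) + (19, 53). λ = (53 - 32)/(19 - 40) ≡ 21/52 mod 73. 52⁻¹ ≡ 66 (mod 73), so λ ≡ 72.
  x = λ² - 40 - 19 = 5184 - 59 ≡ 15; y = λ·(40 - 15) - 32 ≡ 16. → (15, 16)
6P: (15, 16) + (19, 53). λ = (53 - 16)/(19 - 15) ≡ 37/4 mod 73. 4⁻¹ ≡ 55 (mod 73) since 4·55 = 220 ≡ 1, so λ ≡ 64.
  x = λ² - 15 - 19 = 4096 - 34 ≡ 47; y = λ·(15 - 47) - 16 ≡ 53. → (47, 53)
7P: (47, 53) + (19, 53). λ = (53 - 53)/(19 - 47) ≡ 0/45 mod 73. 45⁻¹ ≡ 13 (mod 73), so λ ≡ 0.
  x = λ² - 47 - 19 = 0 - 66 ≡ 7; y = λ·(47 - 7) - 53 ≡ 20. → (7, 20)
8P: (7, 20) + (19, 53). λ = (53 - 20)/(19 - 7) ≡ 33/12 mod 73. 12⁻¹ ≡ 67 (mod 73) since 12·67 = 804 ≡ 1, so λ ≡ 21.
  x = λ² - 7 - 19 = 441 - 26 ≡ 50; y = λ·(7 - 50) - 20 ≡ 26. → (50, 26)
9P: (50, 26) + (19, 53). λ = (53 - 26)/(19 - 50) ≡ 27/42 mod 73. 42⁻¹ ≡ 40 (mod 73), so λ ≡ 58.
  x = λ² - 50 - 19 = 3364 - 69 ≡ 10; y = λ·(50 - 10) - 26 ≡ 31. → (10, 31)
10P: (10, 31) + (19, 53). λ = (53 - 31)/(19 - 10) ≡ 22/9 mod 73. 9⁻¹ ≡ 65 (mod 73) since 9·65 = 585 ≡ 1, so λ ≡ 43.
  x = λ² - 10 - 19 = 1849 - 29 ≡ 68; y = λ·(10 - 68) - 31 ≡ 30. → (68, 30)
11P: (68, 30) + (19, 53). λ = (53 - 30)/(19 - 68) ≡ 23/24 mod 73. 24⁻¹ ≡ 70 (mod 73), so λ ≡ 4.
  x = λ² - 68 - 19 = 16 - 87 ≡ 2; y = λ·(68 - 2) - 30 ≡ 15. → (2, 15)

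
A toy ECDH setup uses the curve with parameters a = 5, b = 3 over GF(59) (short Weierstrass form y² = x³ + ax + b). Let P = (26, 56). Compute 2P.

(42, 16)

tangent at (26, 56): λ = (3·26² + 5)/(2·56) ≡ 27/53. 53⁻¹ ≡ 49 (mod 59), so λ ≡ 27·49 ≡ 25.
  x = λ² - 26 - 26 = 625 - 52 ≡ 42; y = λ·(26 - 42) - 56 ≡ 16. → (42, 16)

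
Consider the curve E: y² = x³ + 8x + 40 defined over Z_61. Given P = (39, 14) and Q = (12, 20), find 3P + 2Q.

First 3P:
Repeated addition: build up to 3P.
2P: tangent at (39, 14): λ = (3·39² + 8)/(2·14) ≡ 57/28. 28⁻¹ ≡ 24 (mod 61) since 28·24 = 672 ≡ 1, so λ ≡ 57·24 ≡ 26.
  x = λ² - 39 - 39 = 676 - 78 ≡ 49; y = λ·(39 - 49) - 14 ≡ 31. → (49, 31)
3P: (49, 31) + (39, 14). λ = (14 - 31)/(39 - 49) ≡ 44/51 mod 61. 51⁻¹ ≡ 6 (mod 61) since 51·6 = 306 ≡ 1, so λ ≡ 20.
  x = λ² - 49 - 39 = 400 - 88 ≡ 7; y = λ·(49 - 7) - 31 ≡ 16. → (7, 16)
3P = (7, 16).
Next 2Q:
Repeated addition: build up to 2Q.
2Q: tangent at (12, 20): λ = (3·12² + 8)/(2·20) ≡ 13/40. 40⁻¹ ≡ 29 (mod 61) since 40·29 = 1160 ≡ 1, so λ ≡ 13·29 ≡ 11.
  x = λ² - 12 - 12 = 121 - 24 ≡ 36; y = λ·(12 - 36) - 20 ≡ 21. → (36, 21)
2Q = (36, 21).
Finally 3P + 2Q:
(7, 16) + (36, 21). λ = (21 - 16)/(36 - 7) ≡ 5/29 mod 61. 29⁻¹ ≡ 40 (mod 61) since 29·40 = 1160 ≡ 1, so λ ≡ 17.
  x = λ² - 7 - 36 = 289 - 43 ≡ 2; y = λ·(7 - 2) - 16 ≡ 8. → (2, 8)

(2, 8)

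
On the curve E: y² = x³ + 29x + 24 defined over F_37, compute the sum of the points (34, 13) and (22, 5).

(34, 13) + (22, 5). λ = (5 - 13)/(22 - 34) ≡ 29/25 mod 37. 25⁻¹ ≡ 3 (mod 37) since 25·3 = 75 ≡ 1, so λ ≡ 13.
  x = λ² - 34 - 22 = 169 - 56 ≡ 2; y = λ·(34 - 2) - 13 ≡ 33. → (2, 33)

(2, 33)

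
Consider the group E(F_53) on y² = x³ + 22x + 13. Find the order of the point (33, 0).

2P: (33, 0) + (33, 0): same x and y₁ ≡ -y₂, so the sum is the point at infinity.
2P = the point at infinity, so the order is 2.

2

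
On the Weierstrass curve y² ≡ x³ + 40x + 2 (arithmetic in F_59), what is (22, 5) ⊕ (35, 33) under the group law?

(22, 5) + (35, 33). λ = (33 - 5)/(35 - 22) ≡ 28/13 mod 59. 13⁻¹ ≡ 50 (mod 59), so λ ≡ 43.
  x = λ² - 22 - 35 = 1849 - 57 ≡ 22; y = λ·(22 - 22) - 5 ≡ 54. → (22, 54)

(22, 54)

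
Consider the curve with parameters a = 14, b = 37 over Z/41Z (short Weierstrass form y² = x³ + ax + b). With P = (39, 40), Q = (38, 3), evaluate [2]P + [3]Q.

(31, 39)

First 2P:
Repeated addition: build up to 2P.
2P: tangent at (39, 40): λ = (3·39² + 14)/(2·40) ≡ 26/39. 39⁻¹ ≡ 20 (mod 41) since 39·20 = 780 ≡ 1, so λ ≡ 26·20 ≡ 28.
  x = λ² - 39 - 39 = 784 - 78 ≡ 9; y = λ·(39 - 9) - 40 ≡ 21. → (9, 21)
2P = (9, 21).
Next 3Q:
Repeated addition: build up to 3Q.
2Q: tangent at (38, 3): λ = (3·38² + 14)/(2·3) ≡ 0/6. 6⁻¹ ≡ 7 (mod 41) since 6·7 = 42 ≡ 1, so λ ≡ 0·7 ≡ 0.
  x = λ² - 38 - 38 = 0 - 76 ≡ 6; y = λ·(38 - 6) - 3 ≡ 38. → (6, 38)
3Q: (6, 38) + (38, 3). λ = (3 - 38)/(38 - 6) ≡ 6/32 mod 41. 32⁻¹ ≡ 9 (mod 41) since 32·9 = 288 ≡ 1, so λ ≡ 13.
  x = λ² - 6 - 38 = 169 - 44 ≡ 2; y = λ·(6 - 2) - 38 ≡ 14. → (2, 14)
3Q = (2, 14).
Finally 2P + 3Q:
(9, 21) + (2, 14). λ = (14 - 21)/(2 - 9) ≡ 34/34 mod 41. 34⁻¹ ≡ 35 (mod 41) since 34·35 = 1190 ≡ 1, so λ ≡ 1.
  x = λ² - 9 - 2 = 1 - 11 ≡ 31; y = λ·(9 - 31) - 21 ≡ 39. → (31, 39)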